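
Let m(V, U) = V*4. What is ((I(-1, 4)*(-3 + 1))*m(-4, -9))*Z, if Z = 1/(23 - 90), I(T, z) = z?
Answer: -128/67 ≈ -1.9104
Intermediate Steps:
m(V, U) = 4*V
Z = -1/67 (Z = 1/(-67) = -1/67 ≈ -0.014925)
((I(-1, 4)*(-3 + 1))*m(-4, -9))*Z = ((4*(-3 + 1))*(4*(-4)))*(-1/67) = ((4*(-2))*(-16))*(-1/67) = -8*(-16)*(-1/67) = 128*(-1/67) = -128/67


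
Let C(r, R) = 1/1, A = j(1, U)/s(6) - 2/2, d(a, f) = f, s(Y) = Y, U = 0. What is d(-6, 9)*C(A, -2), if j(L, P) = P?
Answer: 9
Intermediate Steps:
A = -1 (A = 0/6 - 2/2 = 0*(⅙) - 2*½ = 0 - 1 = -1)
C(r, R) = 1
d(-6, 9)*C(A, -2) = 9*1 = 9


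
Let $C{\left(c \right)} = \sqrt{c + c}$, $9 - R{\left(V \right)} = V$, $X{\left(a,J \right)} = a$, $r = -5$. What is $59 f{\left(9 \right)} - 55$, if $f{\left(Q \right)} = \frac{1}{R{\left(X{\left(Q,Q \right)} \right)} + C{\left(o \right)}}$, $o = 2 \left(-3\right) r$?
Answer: $-55 + \frac{59 \sqrt{15}}{30} \approx -47.383$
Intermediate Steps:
$o = 30$ ($o = 2 \left(-3\right) \left(-5\right) = \left(-6\right) \left(-5\right) = 30$)
$R{\left(V \right)} = 9 - V$
$C{\left(c \right)} = \sqrt{2} \sqrt{c}$ ($C{\left(c \right)} = \sqrt{2 c} = \sqrt{2} \sqrt{c}$)
$f{\left(Q \right)} = \frac{1}{9 - Q + 2 \sqrt{15}}$ ($f{\left(Q \right)} = \frac{1}{\left(9 - Q\right) + \sqrt{2} \sqrt{30}} = \frac{1}{\left(9 - Q\right) + 2 \sqrt{15}} = \frac{1}{9 - Q + 2 \sqrt{15}}$)
$59 f{\left(9 \right)} - 55 = \frac{59}{9 - 9 + 2 \sqrt{15}} - 55 = \frac{59}{2 \sqrt{15}} - 55 = 59 \frac{\sqrt{15}}{30} - 55 = \frac{59 \sqrt{15}}{30} - 55 = -55 + \frac{59 \sqrt{15}}{30}$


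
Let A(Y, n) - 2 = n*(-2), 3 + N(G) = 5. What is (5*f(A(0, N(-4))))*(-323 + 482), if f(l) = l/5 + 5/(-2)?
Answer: -4611/2 ≈ -2305.5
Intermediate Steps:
N(G) = 2 (N(G) = -3 + 5 = 2)
A(Y, n) = 2 - 2*n (A(Y, n) = 2 + n*(-2) = 2 - 2*n)
f(l) = -5/2 + l/5 (f(l) = l*(1/5) + 5*(-1/2) = l/5 - 5/2 = -5/2 + l/5)
(5*f(A(0, N(-4))))*(-323 + 482) = (5*(-5/2 + (2 - 2*2)/5))*(-323 + 482) = (5*(-5/2 + (2 - 4)/5))*159 = (5*(-5/2 + (1/5)*(-2)))*159 = (5*(-5/2 - 2/5))*159 = (5*(-29/10))*159 = -29/2*159 = -4611/2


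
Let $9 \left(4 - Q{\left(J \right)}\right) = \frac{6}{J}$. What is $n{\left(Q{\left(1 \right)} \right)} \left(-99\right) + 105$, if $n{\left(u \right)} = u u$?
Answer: $-995$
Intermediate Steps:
$Q{\left(J \right)} = 4 - \frac{2}{3 J}$ ($Q{\left(J \right)} = 4 - \frac{6 \frac{1}{J}}{9} = 4 - \frac{2}{3 J}$)
$n{\left(u \right)} = u^{2}$
$n{\left(Q{\left(1 \right)} \right)} \left(-99\right) + 105 = \left(4 - \frac{2}{3 \cdot 1}\right)^{2} \left(-99\right) + 105 = \left(4 - \frac{2}{3}\right)^{2} \left(-99\right) + 105 = \left(\frac{10}{3}\right)^{2} \left(-99\right) + 105 = \frac{100}{9} \left(-99\right) + 105 = -1100 + 105 = -995$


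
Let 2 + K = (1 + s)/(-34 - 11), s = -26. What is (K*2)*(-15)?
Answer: 130/3 ≈ 43.333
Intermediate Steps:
K = -13/9 (K = -2 + (1 - 26)/(-34 - 11) = -2 - 25/(-45) = -2 - 25*(-1/45) = -2 + 5/9 = -13/9 ≈ -1.4444)
(K*2)*(-15) = -13/9*2*(-15) = -26/9*(-15) = 130/3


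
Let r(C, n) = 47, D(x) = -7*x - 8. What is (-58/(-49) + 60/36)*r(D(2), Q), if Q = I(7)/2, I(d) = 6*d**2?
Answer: 19693/147 ≈ 133.97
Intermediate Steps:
D(x) = -8 - 7*x
Q = 147 (Q = (6*7**2)/2 = (6*49)*(1/2) = 294*(1/2) = 147)
(-58/(-49) + 60/36)*r(D(2), Q) = (-58/(-49) + 60/36)*47 = (-58*(-1/49) + 60*(1/36))*47 = (58/49 + 5/3)*47 = (419/147)*47 = 19693/147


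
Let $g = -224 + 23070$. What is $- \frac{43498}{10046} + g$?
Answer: $\frac{114733709}{5023} \approx 22842.0$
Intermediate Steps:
$g = 22846$
$- \frac{43498}{10046} + g = - \frac{43498}{10046} + 22846 = \left(-43498\right) \frac{1}{10046} + 22846 = - \frac{21749}{5023} + 22846 = \frac{114733709}{5023}$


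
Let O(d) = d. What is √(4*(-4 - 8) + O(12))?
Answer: 6*I ≈ 6.0*I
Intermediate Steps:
√(4*(-4 - 8) + O(12)) = √(4*(-4 - 8) + 12) = √(4*(-12) + 12) = √(-48 + 12) = √(-36) = 6*I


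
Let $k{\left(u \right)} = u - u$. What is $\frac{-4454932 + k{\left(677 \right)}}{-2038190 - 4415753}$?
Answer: $\frac{4454932}{6453943} \approx 0.69026$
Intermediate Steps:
$k{\left(u \right)} = 0$
$\frac{-4454932 + k{\left(677 \right)}}{-2038190 - 4415753} = \frac{-4454932 + 0}{-2038190 - 4415753} = - \frac{4454932}{-6453943} = \left(-4454932\right) \left(- \frac{1}{6453943}\right) = \frac{4454932}{6453943}$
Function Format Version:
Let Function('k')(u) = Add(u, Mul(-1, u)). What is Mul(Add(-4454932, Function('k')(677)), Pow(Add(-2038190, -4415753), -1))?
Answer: Rational(4454932, 6453943) ≈ 0.69026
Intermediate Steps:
Function('k')(u) = 0
Mul(Add(-4454932, Function('k')(677)), Pow(Add(-2038190, -4415753), -1)) = Mul(Add(-4454932, 0), Pow(Add(-2038190, -4415753), -1)) = Mul(-4454932, Pow(-6453943, -1)) = Mul(-4454932, Rational(-1, 6453943)) = Rational(4454932, 6453943)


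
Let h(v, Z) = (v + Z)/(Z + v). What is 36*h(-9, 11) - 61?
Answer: -25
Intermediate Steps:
h(v, Z) = 1 (h(v, Z) = (Z + v)/(Z + v) = 1)
36*h(-9, 11) - 61 = 36*1 - 61 = 36 - 61 = -25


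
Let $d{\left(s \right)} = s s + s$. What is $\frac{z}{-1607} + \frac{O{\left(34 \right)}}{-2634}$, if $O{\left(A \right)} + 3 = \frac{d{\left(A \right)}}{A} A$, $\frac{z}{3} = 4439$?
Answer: $- \frac{36984487}{4232838} \approx -8.7375$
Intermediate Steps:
$z = 13317$ ($z = 3 \cdot 4439 = 13317$)
$d{\left(s \right)} = s + s^{2}$ ($d{\left(s \right)} = s^{2} + s = s + s^{2}$)
$O{\left(A \right)} = -3 + A \left(1 + A\right)$ ($O{\left(A \right)} = -3 + \frac{A \left(1 + A\right)}{A} A = -3 + \left(1 + A\right) A = -3 + A \left(1 + A\right)$)
$\frac{z}{-1607} + \frac{O{\left(34 \right)}}{-2634} = \frac{13317}{-1607} + \frac{-3 + 34 \left(1 + 34\right)}{-2634} = 13317 \left(- \frac{1}{1607}\right) + \left(-3 + 34 \cdot 35\right) \left(- \frac{1}{2634}\right) = - \frac{13317}{1607} + \left(-3 + 1190\right) \left(- \frac{1}{2634}\right) = - \frac{13317}{1607} + 1187 \left(- \frac{1}{2634}\right) = - \frac{13317}{1607} - \frac{1187}{2634} = - \frac{36984487}{4232838}$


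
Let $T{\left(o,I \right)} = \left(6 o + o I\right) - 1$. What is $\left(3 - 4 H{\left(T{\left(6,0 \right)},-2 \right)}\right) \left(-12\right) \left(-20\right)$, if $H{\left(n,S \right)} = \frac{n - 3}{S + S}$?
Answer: $8400$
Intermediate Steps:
$T{\left(o,I \right)} = -1 + 6 o + I o$ ($T{\left(o,I \right)} = \left(6 o + I o\right) - 1 = -1 + 6 o + I o$)
$H{\left(n,S \right)} = \frac{-3 + n}{2 S}$
$\left(3 - 4 H{\left(T{\left(6,0 \right)},-2 \right)}\right) \left(-12\right) \left(-20\right) = \left(3 - 4 \frac{-3 + \left(-1 + 6 \cdot 6 + 0 \cdot 6\right)}{2 \left(-2\right)}\right) \left(-12\right) \left(-20\right) = \left(3 - 4 \cdot \frac{1}{2} \left(- \frac{1}{2}\right) \left(-3 + \left(-1 + 36 + 0\right)\right)\right) \left(-12\right) \left(-20\right) = \left(3 - 4 \cdot \frac{1}{2} \left(- \frac{1}{2}\right) \left(-3 + 35\right)\right) \left(-12\right) \left(-20\right) = \left(3 - 4 \cdot \frac{1}{2} \left(- \frac{1}{2}\right) 32\right) \left(-12\right) \left(-20\right) = \left(3 - -32\right) \left(-12\right) \left(-20\right) = \left(3 + 32\right) \left(-12\right) \left(-20\right) = 35 \left(-12\right) \left(-20\right) = \left(-420\right) \left(-20\right) = 8400$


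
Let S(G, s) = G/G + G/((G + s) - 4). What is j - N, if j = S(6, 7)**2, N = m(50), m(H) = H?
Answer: -425/9 ≈ -47.222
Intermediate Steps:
S(G, s) = 1 + G/(-4 + G + s)
N = 50
j = 25/9 (j = ((-4 + 7 + 2*6)/(-4 + 6 + 7))**2 = ((-4 + 7 + 12)/9)**2 = ((1/9)*15)**2 = (5/3)**2 = 25/9 ≈ 2.7778)
j - N = 25/9 - 1*50 = 25/9 - 50 = -425/9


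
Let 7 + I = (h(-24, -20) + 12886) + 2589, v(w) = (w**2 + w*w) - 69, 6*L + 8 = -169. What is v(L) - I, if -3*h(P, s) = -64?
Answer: -82907/6 ≈ -13818.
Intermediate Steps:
L = -59/2 (L = -4/3 + (1/6)*(-169) = -4/3 - 169/6 = -59/2 ≈ -29.500)
h(P, s) = 64/3 (h(P, s) = -1/3*(-64) = 64/3)
v(w) = -69 + 2*w**2 (v(w) = (w**2 + w**2) - 69 = 2*w**2 - 69 = -69 + 2*w**2)
I = 46468/3 (I = -7 + ((64/3 + 12886) + 2589) = -7 + (38722/3 + 2589) = -7 + 46489/3 = 46468/3 ≈ 15489.)
v(L) - I = (-69 + 2*(-59/2)**2) - 1*46468/3 = (-69 + 2*(3481/4)) - 46468/3 = (-69 + 3481/2) - 46468/3 = 3343/2 - 46468/3 = -82907/6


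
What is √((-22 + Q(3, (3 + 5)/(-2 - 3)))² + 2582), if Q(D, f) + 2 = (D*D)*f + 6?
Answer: √90794/5 ≈ 60.264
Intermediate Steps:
Q(D, f) = 4 + f*D² (Q(D, f) = -2 + ((D*D)*f + 6) = -2 + (D²*f + 6) = -2 + (f*D² + 6) = -2 + (6 + f*D²) = 4 + f*D²)
√((-22 + Q(3, (3 + 5)/(-2 - 3)))² + 2582) = √((-22 + (4 + ((3 + 5)/(-2 - 3))*3²))² + 2582) = √((-22 + (4 + (8/(-5))*9))² + 2582) = √((-22 + (4 + (8*(-⅕))*9))² + 2582) = √((-22 + (4 - 8/5*9))² + 2582) = √((-22 + (4 - 72/5))² + 2582) = √((-22 - 52/5)² + 2582) = √((-162/5)² + 2582) = √(26244/25 + 2582) = √(90794/25) = √90794/5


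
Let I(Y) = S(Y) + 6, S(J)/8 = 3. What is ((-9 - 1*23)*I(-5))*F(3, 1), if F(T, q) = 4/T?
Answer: -1280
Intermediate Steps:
S(J) = 24 (S(J) = 8*3 = 24)
I(Y) = 30 (I(Y) = 24 + 6 = 30)
((-9 - 1*23)*I(-5))*F(3, 1) = ((-9 - 1*23)*30)*(4/3) = ((-9 - 23)*30)*(4*(⅓)) = -32*30*(4/3) = -960*4/3 = -1280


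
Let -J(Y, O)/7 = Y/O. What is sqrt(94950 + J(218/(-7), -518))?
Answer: sqrt(6369312719)/259 ≈ 308.14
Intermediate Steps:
J(Y, O) = -7*Y/O
sqrt(94950 + J(218/(-7), -518)) = sqrt(94950 - 7*218/(-7)/(-518)) = sqrt(94950 - 7*218*(-1/7)*(-1/518)) = sqrt(94950 - 7*(-218/7)*(-1/518)) = sqrt(94950 - 109/259) = sqrt(24591941/259) = sqrt(6369312719)/259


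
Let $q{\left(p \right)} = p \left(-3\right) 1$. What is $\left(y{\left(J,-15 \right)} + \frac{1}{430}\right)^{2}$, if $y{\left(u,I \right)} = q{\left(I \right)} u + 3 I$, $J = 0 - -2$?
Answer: $\frac{374461201}{184900} \approx 2025.2$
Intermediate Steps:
$q{\left(p \right)} = - 3 p$ ($q{\left(p \right)} = - 3 p 1 = - 3 p$)
$J = 2$ ($J = 0 + 2 = 2$)
$y{\left(u,I \right)} = 3 I - 3 I u$ ($y{\left(u,I \right)} = - 3 I u + 3 I = 3 I - 3 I u$)
$\left(y{\left(J,-15 \right)} + \frac{1}{430}\right)^{2} = \left(3 \left(-15\right) \left(1 - 2\right) + \frac{1}{430}\right)^{2} = \left(3 \left(-15\right) \left(-1\right) + \frac{1}{430}\right)^{2} = \left(45 + \frac{1}{430}\right)^{2} = \left(\frac{19351}{430}\right)^{2} = \frac{374461201}{184900}$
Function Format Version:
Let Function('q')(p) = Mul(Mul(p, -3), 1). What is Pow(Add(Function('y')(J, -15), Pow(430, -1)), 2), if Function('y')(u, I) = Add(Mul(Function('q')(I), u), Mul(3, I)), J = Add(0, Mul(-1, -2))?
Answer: Rational(374461201, 184900) ≈ 2025.2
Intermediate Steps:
Function('q')(p) = Mul(-3, p) (Function('q')(p) = Mul(Mul(-3, p), 1) = Mul(-3, p))
J = 2 (J = Add(0, 2) = 2)
Function('y')(u, I) = Add(Mul(3, I), Mul(-3, I, u)) (Function('y')(u, I) = Add(Mul(Mul(-3, I), u), Mul(3, I)) = Add(Mul(-3, I, u), Mul(3, I)) = Add(Mul(3, I), Mul(-3, I, u)))
Pow(Add(Function('y')(J, -15), Pow(430, -1)), 2) = Pow(Add(Mul(3, -15, Add(1, Mul(-1, 2))), Pow(430, -1)), 2) = Pow(Add(Mul(3, -15, Add(1, -2)), Rational(1, 430)), 2) = Pow(Add(Mul(3, -15, -1), Rational(1, 430)), 2) = Pow(Add(45, Rational(1, 430)), 2) = Pow(Rational(19351, 430), 2) = Rational(374461201, 184900)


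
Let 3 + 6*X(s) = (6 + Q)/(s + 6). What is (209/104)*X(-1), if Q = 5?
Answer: -209/780 ≈ -0.26795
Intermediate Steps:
X(s) = -½ + 11/(6*(6 + s)) (X(s) = -½ + ((6 + 5)/(s + 6))/6 = -½ + (11/(6 + s))/6 = -½ + 11/(6*(6 + s)))
(209/104)*X(-1) = (209/104)*((-7 - 3*(-1))/(6*(6 - 1))) = (209*(1/104))*((⅙)*(-7 + 3)/5) = 209*((⅙)*(⅕)*(-4))/104 = (209/104)*(-2/15) = -209/780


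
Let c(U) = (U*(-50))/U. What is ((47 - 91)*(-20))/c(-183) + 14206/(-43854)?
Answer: -1965091/109635 ≈ -17.924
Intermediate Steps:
c(U) = -50 (c(U) = (-50*U)/U = -50)
((47 - 91)*(-20))/c(-183) + 14206/(-43854) = ((47 - 91)*(-20))/(-50) + 14206/(-43854) = -44*(-20)*(-1/50) + 14206*(-1/43854) = 880*(-1/50) - 7103/21927 = -88/5 - 7103/21927 = -1965091/109635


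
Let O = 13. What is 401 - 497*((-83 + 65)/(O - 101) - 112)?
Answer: 2462387/44 ≈ 55963.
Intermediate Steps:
401 - 497*((-83 + 65)/(O - 101) - 112) = 401 - 497*((-83 + 65)/(13 - 101) - 112) = 401 - 497*(-18/(-88) - 112) = 401 - 497*(-18*(-1/88) - 112) = 401 - 497*(9/44 - 112) = 401 - 497*(-4919/44) = 401 + 2444743/44 = 2462387/44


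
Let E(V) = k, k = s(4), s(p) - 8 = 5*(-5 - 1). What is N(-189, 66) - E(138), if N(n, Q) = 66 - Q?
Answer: 22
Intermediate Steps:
s(p) = -22 (s(p) = 8 + 5*(-5 - 1) = 8 + 5*(-6) = 8 - 30 = -22)
k = -22
E(V) = -22
N(-189, 66) - E(138) = (66 - 1*66) - 1*(-22) = (66 - 66) + 22 = 0 + 22 = 22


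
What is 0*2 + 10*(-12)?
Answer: -120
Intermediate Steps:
0*2 + 10*(-12) = 0 - 120 = -120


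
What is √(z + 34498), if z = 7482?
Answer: 2*√10495 ≈ 204.89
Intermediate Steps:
√(z + 34498) = √(7482 + 34498) = √41980 = 2*√10495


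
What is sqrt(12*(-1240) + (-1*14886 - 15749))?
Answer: I*sqrt(45515) ≈ 213.34*I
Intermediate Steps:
sqrt(12*(-1240) + (-1*14886 - 15749)) = sqrt(-14880 + (-14886 - 15749)) = sqrt(-14880 - 30635) = sqrt(-45515) = I*sqrt(45515)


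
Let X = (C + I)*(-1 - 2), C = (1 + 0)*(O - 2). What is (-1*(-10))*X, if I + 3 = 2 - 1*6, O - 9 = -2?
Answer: 60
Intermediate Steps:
O = 7 (O = 9 - 2 = 7)
I = -7 (I = -3 + (2 - 1*6) = -3 + (2 - 6) = -3 - 4 = -7)
C = 5 (C = (1 + 0)*(7 - 2) = 1*5 = 5)
X = 6 (X = (5 - 7)*(-1 - 2) = -2*(-3) = 6)
(-1*(-10))*X = -1*(-10)*6 = 10*6 = 60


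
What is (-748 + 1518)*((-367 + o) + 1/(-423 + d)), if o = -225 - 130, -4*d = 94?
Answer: -496455960/893 ≈ -5.5594e+5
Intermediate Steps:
d = -47/2 (d = -1/4*94 = -47/2 ≈ -23.500)
o = -355
(-748 + 1518)*((-367 + o) + 1/(-423 + d)) = (-748 + 1518)*((-367 - 355) + 1/(-423 - 47/2)) = 770*(-722 + 1/(-893/2)) = 770*(-722 - 2/893) = 770*(-644748/893) = -496455960/893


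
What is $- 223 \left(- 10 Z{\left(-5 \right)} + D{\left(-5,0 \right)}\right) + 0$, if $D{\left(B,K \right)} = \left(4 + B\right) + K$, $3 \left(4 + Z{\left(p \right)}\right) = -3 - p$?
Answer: $- \frac{21631}{3} \approx -7210.3$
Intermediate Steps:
$Z{\left(p \right)} = -5 - \frac{p}{3}$ ($Z{\left(p \right)} = -4 + \frac{-3 - p}{3} = -4 - \left(1 + \frac{p}{3}\right) = -5 - \frac{p}{3}$)
$D{\left(B,K \right)} = 4 + B + K$
$- 223 \left(- 10 Z{\left(-5 \right)} + D{\left(-5,0 \right)}\right) + 0 = - 223 \left(- 10 \left(-5 - - \frac{5}{3}\right) + \left(4 - 5 + 0\right)\right) + 0 = - 223 \left(- 10 \left(-5 + \frac{5}{3}\right) - 1\right) + 0 = - 223 \left(\left(-10\right) \left(- \frac{10}{3}\right) - 1\right) + 0 = - 223 \left(\frac{100}{3} - 1\right) + 0 = \left(-223\right) \frac{97}{3} + 0 = - \frac{21631}{3} + 0 = - \frac{21631}{3}$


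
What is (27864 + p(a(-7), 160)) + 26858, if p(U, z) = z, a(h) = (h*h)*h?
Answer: 54882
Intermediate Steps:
a(h) = h³ (a(h) = h²*h = h³)
(27864 + p(a(-7), 160)) + 26858 = (27864 + 160) + 26858 = 28024 + 26858 = 54882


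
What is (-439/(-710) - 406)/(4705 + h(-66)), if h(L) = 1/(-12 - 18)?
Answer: -863463/10021579 ≈ -0.086160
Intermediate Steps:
h(L) = -1/30 (h(L) = 1/(-30) = -1/30)
(-439/(-710) - 406)/(4705 + h(-66)) = (-439/(-710) - 406)/(4705 - 1/30) = (-439*(-1/710) - 406)/(141149/30) = (439/710 - 406)*(30/141149) = -287821/710*30/141149 = -863463/10021579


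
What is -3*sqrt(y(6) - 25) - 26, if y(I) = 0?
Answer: -26 - 15*I ≈ -26.0 - 15.0*I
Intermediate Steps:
-3*sqrt(y(6) - 25) - 26 = -3*sqrt(0 - 25) - 26 = -15*I - 26 = -26 - 15*I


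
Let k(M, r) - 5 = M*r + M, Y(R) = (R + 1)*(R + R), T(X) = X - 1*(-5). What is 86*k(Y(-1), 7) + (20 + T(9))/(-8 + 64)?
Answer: 12057/28 ≈ 430.61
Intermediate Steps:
T(X) = 5 + X (T(X) = X + 5 = 5 + X)
Y(R) = 2*R*(1 + R) (Y(R) = (1 + R)*(2*R) = 2*R*(1 + R))
k(M, r) = 5 + M + M*r (k(M, r) = 5 + (M*r + M) = 5 + (M + M*r) = 5 + M + M*r)
86*k(Y(-1), 7) + (20 + T(9))/(-8 + 64) = 86*(5 + 2*(-1)*(1 - 1) + (2*(-1)*(1 - 1))*7) + (20 + (5 + 9))/(-8 + 64) = 86*(5 + 2*(-1)*0 + (2*(-1)*0)*7) + (20 + 14)/56 = 86*(5 + 0 + 0*7) + 34*(1/56) = 86*(5 + 0 + 0) + 17/28 = 86*5 + 17/28 = 430 + 17/28 = 12057/28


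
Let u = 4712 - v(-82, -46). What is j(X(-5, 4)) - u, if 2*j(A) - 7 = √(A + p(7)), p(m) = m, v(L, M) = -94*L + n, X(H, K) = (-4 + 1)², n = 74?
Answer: 6151/2 ≈ 3075.5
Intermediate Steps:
X(H, K) = 9 (X(H, K) = (-3)² = 9)
v(L, M) = 74 - 94*L (v(L, M) = -94*L + 74 = 74 - 94*L)
u = -3070 (u = 4712 - (74 - 94*(-82)) = 4712 - (74 + 7708) = 4712 - 1*7782 = 4712 - 7782 = -3070)
j(A) = 7/2 + √(7 + A)/2 (j(A) = 7/2 + √(A + 7)/2 = 7/2 + √(7 + A)/2)
j(X(-5, 4)) - u = (7/2 + √(7 + 9)/2) - 1*(-3070) = (7/2 + √16/2) + 3070 = (7/2 + (½)*4) + 3070 = (7/2 + 2) + 3070 = 11/2 + 3070 = 6151/2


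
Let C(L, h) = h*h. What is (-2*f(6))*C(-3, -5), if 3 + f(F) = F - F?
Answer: 150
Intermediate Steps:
C(L, h) = h²
f(F) = -3 (f(F) = -3 + (F - F) = -3 + 0 = -3)
(-2*f(6))*C(-3, -5) = -2*(-3)*(-5)² = 6*25 = 150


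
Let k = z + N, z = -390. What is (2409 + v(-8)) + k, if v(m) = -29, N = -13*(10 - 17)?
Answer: 2081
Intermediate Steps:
N = 91 (N = -13*(-7) = 91)
k = -299 (k = -390 + 91 = -299)
(2409 + v(-8)) + k = (2409 - 29) - 299 = 2380 - 299 = 2081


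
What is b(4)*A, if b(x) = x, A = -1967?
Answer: -7868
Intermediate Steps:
b(4)*A = 4*(-1967) = -7868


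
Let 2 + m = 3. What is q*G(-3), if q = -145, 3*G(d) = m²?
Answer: -145/3 ≈ -48.333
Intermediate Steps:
m = 1 (m = -2 + 3 = 1)
G(d) = ⅓ (G(d) = (⅓)*1² = (⅓)*1 = ⅓)
q*G(-3) = -145*⅓ = -145/3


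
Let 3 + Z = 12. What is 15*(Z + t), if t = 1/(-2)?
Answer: 255/2 ≈ 127.50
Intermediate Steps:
Z = 9 (Z = -3 + 12 = 9)
t = -½ ≈ -0.50000
15*(Z + t) = 15*(9 - ½) = 15*(17/2) = 255/2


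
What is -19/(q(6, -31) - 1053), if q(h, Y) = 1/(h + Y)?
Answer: 475/26326 ≈ 0.018043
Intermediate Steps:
q(h, Y) = 1/(Y + h)
-19/(q(6, -31) - 1053) = -19/(1/(-31 + 6) - 1053) = -19/(1/(-25) - 1053) = -19/(-1/25 - 1053) = -19/(-26326/25) = -25/26326*(-19) = 475/26326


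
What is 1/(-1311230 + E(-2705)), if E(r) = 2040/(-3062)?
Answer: -1531/2007494150 ≈ -7.6264e-7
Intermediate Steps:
E(r) = -1020/1531 (E(r) = 2040*(-1/3062) = -1020/1531)
1/(-1311230 + E(-2705)) = 1/(-1311230 - 1020/1531) = 1/(-2007494150/1531) = -1531/2007494150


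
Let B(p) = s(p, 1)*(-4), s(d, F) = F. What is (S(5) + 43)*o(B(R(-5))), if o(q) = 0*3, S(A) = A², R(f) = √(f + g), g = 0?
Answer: 0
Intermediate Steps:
R(f) = √f (R(f) = √(f + 0) = √f)
B(p) = -4 (B(p) = 1*(-4) = -4)
o(q) = 0
(S(5) + 43)*o(B(R(-5))) = (5² + 43)*0 = (25 + 43)*0 = 68*0 = 0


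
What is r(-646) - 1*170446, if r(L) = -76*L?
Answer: -121350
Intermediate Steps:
r(-646) - 1*170446 = -76*(-646) - 1*170446 = 49096 - 170446 = -121350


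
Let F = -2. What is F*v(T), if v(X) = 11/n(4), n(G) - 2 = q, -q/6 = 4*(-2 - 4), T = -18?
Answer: -11/73 ≈ -0.15068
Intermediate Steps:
q = 144 (q = -24*(-2 - 4) = -24*(-6) = -6*(-24) = 144)
n(G) = 146 (n(G) = 2 + 144 = 146)
v(X) = 11/146
F*v(T) = -2*11/146 = -11/73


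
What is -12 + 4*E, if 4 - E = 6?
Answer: -20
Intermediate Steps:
E = -2 (E = 4 - 1*6 = 4 - 6 = -2)
-12 + 4*E = -12 + 4*(-2) = -12 - 8 = -20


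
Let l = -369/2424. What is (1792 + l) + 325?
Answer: 1710413/808 ≈ 2116.8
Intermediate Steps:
l = -123/808 (l = -369*1/2424 = -123/808 ≈ -0.15223)
(1792 + l) + 325 = (1792 - 123/808) + 325 = 1447813/808 + 325 = 1710413/808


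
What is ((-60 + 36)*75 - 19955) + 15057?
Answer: -6698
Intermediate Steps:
((-60 + 36)*75 - 19955) + 15057 = (-24*75 - 19955) + 15057 = (-1800 - 19955) + 15057 = -21755 + 15057 = -6698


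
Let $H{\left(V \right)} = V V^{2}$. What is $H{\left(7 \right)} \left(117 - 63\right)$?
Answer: $18522$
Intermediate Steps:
$H{\left(V \right)} = V^{3}$
$H{\left(7 \right)} \left(117 - 63\right) = 7^{3} \left(117 - 63\right) = 343 \cdot 54 = 18522$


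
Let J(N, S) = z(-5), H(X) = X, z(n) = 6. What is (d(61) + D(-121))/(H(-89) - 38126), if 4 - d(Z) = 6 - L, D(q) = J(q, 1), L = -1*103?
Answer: 99/38215 ≈ 0.0025906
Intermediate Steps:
L = -103
J(N, S) = 6
D(q) = 6
d(Z) = -105 (d(Z) = 4 - (6 - 1*(-103)) = 4 - (6 + 103) = 4 - 1*109 = 4 - 109 = -105)
(d(61) + D(-121))/(H(-89) - 38126) = (-105 + 6)/(-89 - 38126) = -99/(-38215) = -99*(-1/38215) = 99/38215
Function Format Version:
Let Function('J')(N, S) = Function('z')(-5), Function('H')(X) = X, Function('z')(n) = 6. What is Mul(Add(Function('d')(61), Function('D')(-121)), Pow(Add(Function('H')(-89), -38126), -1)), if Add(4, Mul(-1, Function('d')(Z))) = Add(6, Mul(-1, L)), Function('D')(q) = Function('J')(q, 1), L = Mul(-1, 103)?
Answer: Rational(99, 38215) ≈ 0.0025906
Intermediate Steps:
L = -103
Function('J')(N, S) = 6
Function('D')(q) = 6
Function('d')(Z) = -105 (Function('d')(Z) = Add(4, Mul(-1, Add(6, Mul(-1, -103)))) = Add(4, Mul(-1, Add(6, 103))) = Add(4, Mul(-1, 109)) = Add(4, -109) = -105)
Mul(Add(Function('d')(61), Function('D')(-121)), Pow(Add(Function('H')(-89), -38126), -1)) = Mul(Add(-105, 6), Pow(Add(-89, -38126), -1)) = Mul(-99, Pow(-38215, -1)) = Mul(-99, Rational(-1, 38215)) = Rational(99, 38215)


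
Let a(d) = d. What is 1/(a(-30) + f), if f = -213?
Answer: -1/243 ≈ -0.0041152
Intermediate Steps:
1/(a(-30) + f) = 1/(-30 - 213) = 1/(-243) = -1/243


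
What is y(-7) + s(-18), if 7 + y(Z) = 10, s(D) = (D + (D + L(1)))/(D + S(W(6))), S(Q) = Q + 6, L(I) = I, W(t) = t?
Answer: 53/6 ≈ 8.8333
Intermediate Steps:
S(Q) = 6 + Q
s(D) = (1 + 2*D)/(12 + D) (s(D) = (D + (D + 1))/(D + (6 + 6)) = (D + (1 + D))/(D + 12) = (1 + 2*D)/(12 + D))
y(Z) = 3 (y(Z) = -7 + 10 = 3)
y(-7) + s(-18) = 3 + (1 + 2*(-18))/(12 - 18) = 3 + (1 - 36)/(-6) = 3 - ⅙*(-35) = 3 + 35/6 = 53/6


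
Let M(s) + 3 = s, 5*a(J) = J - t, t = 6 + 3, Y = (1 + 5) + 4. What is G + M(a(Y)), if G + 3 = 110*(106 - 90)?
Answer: 8771/5 ≈ 1754.2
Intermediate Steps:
Y = 10 (Y = 6 + 4 = 10)
t = 9
a(J) = -9/5 + J/5 (a(J) = (J - 1*9)/5 = (J - 9)/5 = (-9 + J)/5 = -9/5 + J/5)
M(s) = -3 + s
G = 1757 (G = -3 + 110*(106 - 90) = -3 + 110*16 = -3 + 1760 = 1757)
G + M(a(Y)) = 1757 + (-3 + (-9/5 + (⅕)*10)) = 1757 + (-3 + (-9/5 + 2)) = 1757 + (-3 + ⅕) = 1757 - 14/5 = 8771/5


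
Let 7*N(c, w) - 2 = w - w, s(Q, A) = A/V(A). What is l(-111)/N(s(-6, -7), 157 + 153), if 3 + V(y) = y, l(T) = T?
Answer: -777/2 ≈ -388.50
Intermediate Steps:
V(y) = -3 + y
s(Q, A) = A/(-3 + A)
N(c, w) = 2/7 (N(c, w) = 2/7 + (w - w)/7 = 2/7 + (1/7)*0 = 2/7 + 0 = 2/7)
l(-111)/N(s(-6, -7), 157 + 153) = -111/2/7 = -111*7/2 = -777/2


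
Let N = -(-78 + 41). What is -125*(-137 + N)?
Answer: 12500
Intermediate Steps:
N = 37 (N = -1*(-37) = 37)
-125*(-137 + N) = -125*(-137 + 37) = -125*(-100) = 12500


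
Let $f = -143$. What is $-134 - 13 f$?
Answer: $1725$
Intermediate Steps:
$-134 - 13 f = -134 - -1859 = -134 + 1859 = 1725$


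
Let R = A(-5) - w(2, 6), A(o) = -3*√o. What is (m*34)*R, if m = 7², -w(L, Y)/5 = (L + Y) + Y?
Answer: 116620 - 4998*I*√5 ≈ 1.1662e+5 - 11176.0*I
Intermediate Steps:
w(L, Y) = -10*Y - 5*L (w(L, Y) = -5*((L + Y) + Y) = -5*(L + 2*Y) = -10*Y - 5*L)
m = 49
R = 70 - 3*I*√5 (R = -3*I*√5 - (-10*6 - 5*2) = -3*I*√5 - (-60 - 10) = -3*I*√5 - 1*(-70) = -3*I*√5 + 70 = 70 - 3*I*√5 ≈ 70.0 - 6.7082*I)
(m*34)*R = (49*34)*(70 - 3*I*√5) = 1666*(70 - 3*I*√5) = 116620 - 4998*I*√5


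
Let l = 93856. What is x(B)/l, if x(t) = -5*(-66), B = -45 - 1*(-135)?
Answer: 165/46928 ≈ 0.0035160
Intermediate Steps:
B = 90 (B = -45 + 135 = 90)
x(t) = 330
x(B)/l = 330/93856 = 330*(1/93856) = 165/46928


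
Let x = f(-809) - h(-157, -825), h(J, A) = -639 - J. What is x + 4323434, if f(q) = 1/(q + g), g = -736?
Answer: 6680450219/1545 ≈ 4.3239e+6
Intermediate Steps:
f(q) = 1/(-736 + q) (f(q) = 1/(q - 736) = 1/(-736 + q))
x = 744689/1545 (x = 1/(-736 - 809) - (-639 - 1*(-157)) = 1/(-1545) - (-639 + 157) = -1/1545 - 1*(-482) = -1/1545 + 482 = 744689/1545 ≈ 482.00)
x + 4323434 = 744689/1545 + 4323434 = 6680450219/1545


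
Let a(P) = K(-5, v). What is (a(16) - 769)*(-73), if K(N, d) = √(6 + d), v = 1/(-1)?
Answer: 56137 - 73*√5 ≈ 55974.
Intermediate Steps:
v = -1
a(P) = √5 (a(P) = √(6 - 1) = √5)
(a(16) - 769)*(-73) = (√5 - 769)*(-73) = (-769 + √5)*(-73) = 56137 - 73*√5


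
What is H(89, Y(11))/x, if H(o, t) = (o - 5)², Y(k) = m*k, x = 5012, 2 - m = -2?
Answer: 252/179 ≈ 1.4078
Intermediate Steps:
m = 4 (m = 2 - 1*(-2) = 2 + 2 = 4)
Y(k) = 4*k
H(o, t) = (-5 + o)²
H(89, Y(11))/x = (-5 + 89)²/5012 = 84²*(1/5012) = 7056*(1/5012) = 252/179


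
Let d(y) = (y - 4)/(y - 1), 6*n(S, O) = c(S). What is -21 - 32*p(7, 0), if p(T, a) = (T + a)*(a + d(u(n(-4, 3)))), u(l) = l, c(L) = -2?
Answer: -749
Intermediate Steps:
n(S, O) = -⅓ (n(S, O) = (⅙)*(-2) = -⅓)
d(y) = (-4 + y)/(-1 + y)
p(T, a) = (13/4 + a)*(T + a) (p(T, a) = (T + a)*(a + (-4 - ⅓)/(-1 - ⅓)) = (T + a)*(a - 13/3/(-4/3)) = (T + a)*(a - ¾*(-13/3)) = (T + a)*(a + 13/4) = (T + a)*(13/4 + a) = (13/4 + a)*(T + a))
-21 - 32*p(7, 0) = -21 - 32*(0² + (13/4)*7 + (13/4)*0 + 7*0) = -21 - 32*(0 + 91/4 + 0 + 0) = -21 - 32*91/4 = -21 - 728 = -749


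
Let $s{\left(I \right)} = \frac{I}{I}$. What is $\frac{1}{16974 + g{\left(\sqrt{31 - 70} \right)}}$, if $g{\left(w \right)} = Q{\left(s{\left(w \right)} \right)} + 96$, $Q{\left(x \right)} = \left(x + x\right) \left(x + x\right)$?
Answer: $\frac{1}{17074} \approx 5.8569 \cdot 10^{-5}$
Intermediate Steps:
$s{\left(I \right)} = 1$
$Q{\left(x \right)} = 4 x^{2}$ ($Q{\left(x \right)} = 2 x 2 x = 4 x^{2}$)
$g{\left(w \right)} = 100$ ($g{\left(w \right)} = 4 \cdot 1^{2} + 96 = 4 \cdot 1 + 96 = 4 + 96 = 100$)
$\frac{1}{16974 + g{\left(\sqrt{31 - 70} \right)}} = \frac{1}{16974 + 100} = \frac{1}{17074}$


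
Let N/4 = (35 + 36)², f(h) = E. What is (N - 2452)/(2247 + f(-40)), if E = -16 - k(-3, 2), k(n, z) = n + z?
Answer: 246/31 ≈ 7.9355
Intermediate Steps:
E = -15 (E = -16 - (-3 + 2) = -16 - 1*(-1) = -16 + 1 = -15)
f(h) = -15
N = 20164 (N = 4*(35 + 36)² = 4*71² = 4*5041 = 20164)
(N - 2452)/(2247 + f(-40)) = (20164 - 2452)/(2247 - 15) = 17712/2232 = 17712*(1/2232) = 246/31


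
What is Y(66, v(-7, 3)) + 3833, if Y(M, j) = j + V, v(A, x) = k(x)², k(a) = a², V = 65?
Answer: 3979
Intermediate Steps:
v(A, x) = x⁴ (v(A, x) = (x²)² = x⁴)
Y(M, j) = 65 + j (Y(M, j) = j + 65 = 65 + j)
Y(66, v(-7, 3)) + 3833 = (65 + 3⁴) + 3833 = (65 + 81) + 3833 = 146 + 3833 = 3979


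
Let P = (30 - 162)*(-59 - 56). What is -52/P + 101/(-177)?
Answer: -42844/74635 ≈ -0.57405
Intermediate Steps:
P = 15180 (P = -132*(-115) = 15180)
-52/P + 101/(-177) = -52/15180 + 101/(-177) = -52*1/15180 + 101*(-1/177) = -13/3795 - 101/177 = -42844/74635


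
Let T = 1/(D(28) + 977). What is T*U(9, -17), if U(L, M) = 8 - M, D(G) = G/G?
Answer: 25/978 ≈ 0.025562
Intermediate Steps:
D(G) = 1
T = 1/978 (T = 1/(1 + 977) = 1/978 ≈ 0.0010225)
T*U(9, -17) = (8 - 1*(-17))/978 = (8 + 17)/978 = (1/978)*25 = 25/978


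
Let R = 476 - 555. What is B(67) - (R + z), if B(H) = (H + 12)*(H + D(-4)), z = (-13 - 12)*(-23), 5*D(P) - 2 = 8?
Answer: 4955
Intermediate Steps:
R = -79
D(P) = 2 (D(P) = ⅖ + (⅕)*8 = ⅖ + 8/5 = 2)
z = 575 (z = -25*(-23) = 575)
B(H) = (2 + H)*(12 + H) (B(H) = (H + 12)*(H + 2) = (12 + H)*(2 + H) = (2 + H)*(12 + H))
B(67) - (R + z) = (24 + 67² + 14*67) - (-79 + 575) = (24 + 4489 + 938) - 1*496 = 5451 - 496 = 4955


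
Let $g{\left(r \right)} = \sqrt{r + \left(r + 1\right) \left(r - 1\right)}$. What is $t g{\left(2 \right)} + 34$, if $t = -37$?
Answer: $34 - 37 \sqrt{5} \approx -48.734$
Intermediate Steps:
$g{\left(r \right)} = \sqrt{r + \left(1 + r\right) \left(-1 + r\right)}$
$t g{\left(2 \right)} + 34 = - 37 \sqrt{-1 + 2 + 2^{2}} + 34 = - 37 \sqrt{-1 + 2 + 4} + 34 = - 37 \sqrt{5} + 34 = 34 - 37 \sqrt{5}$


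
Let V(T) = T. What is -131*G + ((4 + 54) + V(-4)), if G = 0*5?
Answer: 54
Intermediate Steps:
G = 0
-131*G + ((4 + 54) + V(-4)) = -131*0 + ((4 + 54) - 4) = 0 + (58 - 4) = 0 + 54 = 54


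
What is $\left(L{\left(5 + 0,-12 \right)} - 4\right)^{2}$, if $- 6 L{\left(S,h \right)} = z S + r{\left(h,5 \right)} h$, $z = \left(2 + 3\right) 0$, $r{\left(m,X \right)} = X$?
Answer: $36$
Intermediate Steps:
$z = 0$ ($z = 5 \cdot 0 = 0$)
$L{\left(S,h \right)} = - \frac{5 h}{6}$ ($L{\left(S,h \right)} = - \frac{0 S + 5 h}{6} = - \frac{0 + 5 h}{6} = - \frac{5 h}{6}$)
$\left(L{\left(5 + 0,-12 \right)} - 4\right)^{2} = \left(\left(- \frac{5}{6}\right) \left(-12\right) - 4\right)^{2} = \left(10 - 4\right)^{2} = 6^{2} = 36$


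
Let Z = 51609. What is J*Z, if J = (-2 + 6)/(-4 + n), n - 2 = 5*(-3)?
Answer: -206436/17 ≈ -12143.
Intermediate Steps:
n = -13 (n = 2 + 5*(-3) = 2 - 15 = -13)
J = -4/17 (J = (-2 + 6)/(-4 - 13) = 4/(-17) = 4*(-1/17) = -4/17 ≈ -0.23529)
J*Z = -4/17*51609 = -206436/17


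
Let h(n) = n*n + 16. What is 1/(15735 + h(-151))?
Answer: 1/38552 ≈ 2.5939e-5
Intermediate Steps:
h(n) = 16 + n**2 (h(n) = n**2 + 16 = 16 + n**2)
1/(15735 + h(-151)) = 1/(15735 + (16 + (-151)**2)) = 1/(15735 + (16 + 22801)) = 1/(15735 + 22817) = 1/38552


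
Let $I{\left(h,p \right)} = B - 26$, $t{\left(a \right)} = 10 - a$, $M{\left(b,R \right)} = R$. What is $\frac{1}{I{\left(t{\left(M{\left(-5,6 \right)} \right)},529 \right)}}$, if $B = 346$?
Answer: $\frac{1}{320} \approx 0.003125$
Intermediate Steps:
$I{\left(h,p \right)} = 320$ ($I{\left(h,p \right)} = 346 - 26 = 320$)
$\frac{1}{I{\left(t{\left(M{\left(-5,6 \right)} \right)},529 \right)}} = \frac{1}{320}$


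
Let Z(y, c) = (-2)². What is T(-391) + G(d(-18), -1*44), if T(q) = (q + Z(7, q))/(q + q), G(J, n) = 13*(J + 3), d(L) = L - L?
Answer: 30885/782 ≈ 39.495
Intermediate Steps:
d(L) = 0
G(J, n) = 39 + 13*J (G(J, n) = 13*(3 + J) = 39 + 13*J)
Z(y, c) = 4
T(q) = (4 + q)/(2*q) (T(q) = (q + 4)/(q + q) = (4 + q)/((2*q)) = (4 + q)*(1/(2*q)) = (4 + q)/(2*q))
T(-391) + G(d(-18), -1*44) = (½)*(4 - 391)/(-391) + (39 + 13*0) = (½)*(-1/391)*(-387) + (39 + 0) = 387/782 + 39 = 30885/782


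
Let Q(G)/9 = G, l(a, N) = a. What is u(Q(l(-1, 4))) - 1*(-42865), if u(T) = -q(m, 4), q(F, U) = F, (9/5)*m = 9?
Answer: 42860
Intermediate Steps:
m = 5 (m = (5/9)*9 = 5)
Q(G) = 9*G
u(T) = -5 (u(T) = -1*5 = -5)
u(Q(l(-1, 4))) - 1*(-42865) = -5 - 1*(-42865) = -5 + 42865 = 42860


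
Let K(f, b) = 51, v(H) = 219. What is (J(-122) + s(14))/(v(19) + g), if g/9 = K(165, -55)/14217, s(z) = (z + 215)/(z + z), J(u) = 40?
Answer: 913273/4151976 ≈ 0.21996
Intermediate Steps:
s(z) = (215 + z)/(2*z) (s(z) = (215 + z)/((2*z)) = (215 + z)*(1/(2*z)) = (215 + z)/(2*z))
g = 153/4739 (g = 9*(51/14217) = 9*(51*(1/14217)) = 9*(17/4739) = 153/4739 ≈ 0.032285)
(J(-122) + s(14))/(v(19) + g) = (40 + (1/2)*(215 + 14)/14)/(219 + 153/4739) = (40 + (1/2)*(1/14)*229)/(1037994/4739) = (40 + 229/28)*(4739/1037994) = (1349/28)*(4739/1037994) = 913273/4151976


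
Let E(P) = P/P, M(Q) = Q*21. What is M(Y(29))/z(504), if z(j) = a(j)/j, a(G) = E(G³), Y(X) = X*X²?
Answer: 258133176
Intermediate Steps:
Y(X) = X³
M(Q) = 21*Q
E(P) = 1
a(G) = 1
z(j) = 1/j
M(Y(29))/z(504) = (21*29³)/(1/504) = (21*24389)/(1/504) = 512169*504 = 258133176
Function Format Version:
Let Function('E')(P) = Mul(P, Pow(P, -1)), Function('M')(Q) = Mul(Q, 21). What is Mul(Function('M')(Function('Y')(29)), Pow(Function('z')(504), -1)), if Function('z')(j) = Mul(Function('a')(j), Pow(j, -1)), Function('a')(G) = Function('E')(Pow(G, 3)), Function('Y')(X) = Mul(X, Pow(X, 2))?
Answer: 258133176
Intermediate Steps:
Function('Y')(X) = Pow(X, 3)
Function('M')(Q) = Mul(21, Q)
Function('E')(P) = 1
Function('a')(G) = 1
Function('z')(j) = Pow(j, -1) (Function('z')(j) = Mul(1, Pow(j, -1)) = Pow(j, -1))
Mul(Function('M')(Function('Y')(29)), Pow(Function('z')(504), -1)) = Mul(Mul(21, Pow(29, 3)), Pow(Pow(504, -1), -1)) = Mul(Mul(21, 24389), Pow(Rational(1, 504), -1)) = Mul(512169, 504) = 258133176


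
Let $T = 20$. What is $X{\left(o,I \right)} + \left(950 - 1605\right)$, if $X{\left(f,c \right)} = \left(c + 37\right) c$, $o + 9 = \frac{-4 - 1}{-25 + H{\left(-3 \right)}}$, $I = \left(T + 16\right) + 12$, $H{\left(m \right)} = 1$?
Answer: $3425$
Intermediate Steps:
$I = 48$ ($I = \left(20 + 16\right) + 12 = 36 + 12 = 48$)
$o = - \frac{211}{24}$ ($o = -9 + \frac{-4 - 1}{-25 + 1} = -9 - \frac{5}{-24} = -9 - - \frac{5}{24} = -9 + \frac{5}{24} = - \frac{211}{24} \approx -8.7917$)
$X{\left(f,c \right)} = c \left(37 + c\right)$ ($X{\left(f,c \right)} = \left(37 + c\right) c = c \left(37 + c\right)$)
$X{\left(o,I \right)} + \left(950 - 1605\right) = 48 \left(37 + 48\right) + \left(950 - 1605\right) = 48 \cdot 85 + \left(950 - 1605\right) = 4080 - 655 = 3425$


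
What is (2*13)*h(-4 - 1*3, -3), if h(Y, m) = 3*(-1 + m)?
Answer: -312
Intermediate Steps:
h(Y, m) = -3 + 3*m
(2*13)*h(-4 - 1*3, -3) = (2*13)*(-3 + 3*(-3)) = 26*(-3 - 9) = 26*(-12) = -312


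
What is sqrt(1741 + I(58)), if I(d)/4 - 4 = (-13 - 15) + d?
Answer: sqrt(1877) ≈ 43.324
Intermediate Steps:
I(d) = -96 + 4*d (I(d) = 16 + 4*((-13 - 15) + d) = 16 + 4*(-28 + d) = 16 + (-112 + 4*d) = -96 + 4*d)
sqrt(1741 + I(58)) = sqrt(1741 + (-96 + 4*58)) = sqrt(1741 + (-96 + 232)) = sqrt(1741 + 136) = sqrt(1877)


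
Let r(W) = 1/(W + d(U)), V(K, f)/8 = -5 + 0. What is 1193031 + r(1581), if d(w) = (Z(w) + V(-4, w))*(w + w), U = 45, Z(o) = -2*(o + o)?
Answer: 21735831788/18219 ≈ 1.1930e+6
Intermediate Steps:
Z(o) = -4*o
V(K, f) = -40 (V(K, f) = 8*(-5 + 0) = 8*(-5) = -40)
d(w) = 2*w*(-40 - 4*w) (d(w) = (-4*w - 40)*(w + w) = (-40 - 4*w)*(2*w) = 2*w*(-40 - 4*w))
r(W) = 1/(-19800 + W) (r(W) = 1/(W - 8*45*(10 + 45)) = 1/(W - 8*45*55) = 1/(W - 19800) = 1/(-19800 + W))
1193031 + r(1581) = 1193031 + 1/(-19800 + 1581) = 1193031 + 1/(-18219) = 1193031 - 1/18219 = 21735831788/18219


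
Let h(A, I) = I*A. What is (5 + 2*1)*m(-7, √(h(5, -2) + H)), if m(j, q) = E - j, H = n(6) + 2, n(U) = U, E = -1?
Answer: 42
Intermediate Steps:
h(A, I) = A*I
H = 8 (H = 6 + 2 = 8)
m(j, q) = -1 - j
(5 + 2*1)*m(-7, √(h(5, -2) + H)) = (5 + 2*1)*(-1 - 1*(-7)) = (5 + 2)*(-1 + 7) = 7*6 = 42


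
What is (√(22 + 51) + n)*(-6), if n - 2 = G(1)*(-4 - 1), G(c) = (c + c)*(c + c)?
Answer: 108 - 6*√73 ≈ 56.736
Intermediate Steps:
G(c) = 4*c² (G(c) = (2*c)*(2*c) = 4*c²)
n = -18 (n = 2 + (4*1²)*(-4 - 1) = 2 + (4*1)*(-5) = 2 + 4*(-5) = 2 - 20 = -18)
(√(22 + 51) + n)*(-6) = (√(22 + 51) - 18)*(-6) = (√73 - 18)*(-6) = (-18 + √73)*(-6) = 108 - 6*√73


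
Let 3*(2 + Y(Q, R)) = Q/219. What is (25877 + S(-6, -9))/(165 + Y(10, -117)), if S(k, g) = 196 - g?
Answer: 17135874/107101 ≈ 160.00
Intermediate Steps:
Y(Q, R) = -2 + Q/657 (Y(Q, R) = -2 + (Q/219)/3 = -2 + Q/657)
(25877 + S(-6, -9))/(165 + Y(10, -117)) = (25877 + (196 - 1*(-9)))/(165 + (-2 + (1/657)*10)) = (25877 + (196 + 9))/(165 + (-2 + 10/657)) = (25877 + 205)/(165 - 1304/657) = 26082/(107101/657) = 26082*(657/107101) = 17135874/107101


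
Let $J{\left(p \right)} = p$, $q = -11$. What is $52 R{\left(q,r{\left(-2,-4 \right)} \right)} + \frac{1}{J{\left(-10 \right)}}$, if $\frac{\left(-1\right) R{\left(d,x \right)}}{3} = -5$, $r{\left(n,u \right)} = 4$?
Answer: $\frac{7799}{10} \approx 779.9$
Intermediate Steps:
$R{\left(d,x \right)} = 15$ ($R{\left(d,x \right)} = \left(-3\right) \left(-5\right) = 15$)
$52 R{\left(q,r{\left(-2,-4 \right)} \right)} + \frac{1}{J{\left(-10 \right)}} = 52 \cdot 15 + \frac{1}{-10} = 780 - \frac{1}{10} = \frac{7799}{10}$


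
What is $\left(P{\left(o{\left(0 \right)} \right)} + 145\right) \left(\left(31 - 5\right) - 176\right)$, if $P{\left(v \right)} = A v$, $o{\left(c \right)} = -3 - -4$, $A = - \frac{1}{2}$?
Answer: $-21675$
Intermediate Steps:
$A = - \frac{1}{2}$ ($A = \left(-1\right) \frac{1}{2} = - \frac{1}{2} \approx -0.5$)
$o{\left(c \right)} = 1$ ($o{\left(c \right)} = -3 + 4 = 1$)
$P{\left(v \right)} = - \frac{v}{2}$
$\left(P{\left(o{\left(0 \right)} \right)} + 145\right) \left(\left(31 - 5\right) - 176\right) = \left(\left(- \frac{1}{2}\right) 1 + 145\right) \left(\left(31 - 5\right) - 176\right) = \left(- \frac{1}{2} + 145\right) \left(\left(31 - 5\right) - 176\right) = \frac{289 \left(26 - 176\right)}{2} = \frac{289}{2} \left(-150\right) = -21675$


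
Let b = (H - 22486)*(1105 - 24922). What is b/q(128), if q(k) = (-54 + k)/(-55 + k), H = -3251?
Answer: 44747403417/74 ≈ 6.0469e+8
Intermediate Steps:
q(k) = (-54 + k)/(-55 + k)
b = 612978129 (b = (-3251 - 22486)*(1105 - 24922) = -25737*(-23817) = 612978129)
b/q(128) = 612978129/(((-54 + 128)/(-55 + 128))) = 612978129/((74/73)) = 612978129/(((1/73)*74)) = 612978129/(74/73) = 612978129*(73/74) = 44747403417/74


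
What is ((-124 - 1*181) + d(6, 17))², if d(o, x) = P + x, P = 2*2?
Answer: 80656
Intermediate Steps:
P = 4
d(o, x) = 4 + x
((-124 - 1*181) + d(6, 17))² = ((-124 - 1*181) + (4 + 17))² = ((-124 - 181) + 21)² = (-305 + 21)² = (-284)² = 80656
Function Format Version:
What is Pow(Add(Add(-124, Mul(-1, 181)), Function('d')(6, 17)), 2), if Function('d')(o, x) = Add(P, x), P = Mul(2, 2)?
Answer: 80656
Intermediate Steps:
P = 4
Function('d')(o, x) = Add(4, x)
Pow(Add(Add(-124, Mul(-1, 181)), Function('d')(6, 17)), 2) = Pow(Add(Add(-124, Mul(-1, 181)), Add(4, 17)), 2) = Pow(Add(Add(-124, -181), 21), 2) = Pow(Add(-305, 21), 2) = Pow(-284, 2) = 80656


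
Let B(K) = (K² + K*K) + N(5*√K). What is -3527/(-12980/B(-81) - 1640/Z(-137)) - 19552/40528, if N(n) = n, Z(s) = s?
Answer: -3969317883838008956/12340298002395365 + 386664054183*I/3897449033524 ≈ -321.65 + 0.09921*I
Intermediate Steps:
B(K) = 2*K² + 5*√K (B(K) = (K² + K*K) + 5*√K = (K² + K²) + 5*√K = 2*K² + 5*√K)
-3527/(-12980/B(-81) - 1640/Z(-137)) - 19552/40528 = -3527/(-12980/(2*(-81)² + 5*√(-81)) - 1640/(-137)) - 19552/40528 = -3527/(-12980/(2*6561 + 5*(9*I)) - 1640*(-1/137)) - 19552*1/40528 = -3527/(-12980*(13122 - 45*I)/172188909 + 1640/137) - 1222/2533 = -3527/(1640/137 - 12980*(13122 - 45*I)/172188909) - 1222/2533 = -1222/2533 - 3527/(1640/137 - 12980*(13122 - 45*I)/172188909)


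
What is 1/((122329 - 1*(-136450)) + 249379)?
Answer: 1/508158 ≈ 1.9679e-6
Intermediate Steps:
1/((122329 - 1*(-136450)) + 249379) = 1/((122329 + 136450) + 249379) = 1/(258779 + 249379) = 1/508158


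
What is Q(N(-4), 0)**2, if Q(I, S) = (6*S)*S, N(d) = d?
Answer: 0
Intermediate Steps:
Q(I, S) = 6*S**2
Q(N(-4), 0)**2 = (6*0**2)**2 = (6*0)**2 = 0**2 = 0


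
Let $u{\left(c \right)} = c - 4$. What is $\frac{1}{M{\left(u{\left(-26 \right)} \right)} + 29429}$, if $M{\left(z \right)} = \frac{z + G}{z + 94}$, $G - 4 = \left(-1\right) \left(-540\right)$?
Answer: $\frac{32}{941985} \approx 3.3971 \cdot 10^{-5}$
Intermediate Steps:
$u{\left(c \right)} = -4 + c$
$G = 544$ ($G = 4 - -540 = 4 + 540 = 544$)
$M{\left(z \right)} = \frac{544 + z}{94 + z}$ ($M{\left(z \right)} = \frac{z + 544}{z + 94} = \frac{544 + z}{94 + z}$)
$\frac{1}{M{\left(u{\left(-26 \right)} \right)} + 29429} = \frac{1}{\frac{544 - 30}{94 - 30} + 29429} = \frac{1}{\frac{1}{64} \cdot 514 + 29429} = \frac{1}{\frac{257}{32} + 29429} = \frac{1}{\frac{941985}{32}} = \frac{32}{941985}$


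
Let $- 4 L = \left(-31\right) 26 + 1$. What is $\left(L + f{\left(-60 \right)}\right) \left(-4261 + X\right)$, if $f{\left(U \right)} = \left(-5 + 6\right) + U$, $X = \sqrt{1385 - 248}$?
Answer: $- \frac{2424509}{4} + \frac{569 \sqrt{1137}}{4} \approx -6.0133 \cdot 10^{5}$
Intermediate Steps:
$X = \sqrt{1137} \approx 33.719$
$f{\left(U \right)} = 1 + U$
$L = \frac{805}{4}$ ($L = - \frac{\left(-31\right) 26 + 1}{4} = - \frac{-806 + 1}{4} = \left(- \frac{1}{4}\right) \left(-805\right) = \frac{805}{4} \approx 201.25$)
$\left(L + f{\left(-60 \right)}\right) \left(-4261 + X\right) = \left(\frac{805}{4} + \left(1 - 60\right)\right) \left(-4261 + \sqrt{1137}\right) = \left(\frac{805}{4} - 59\right) \left(-4261 + \sqrt{1137}\right) = \frac{569 \left(-4261 + \sqrt{1137}\right)}{4} = - \frac{2424509}{4} + \frac{569 \sqrt{1137}}{4}$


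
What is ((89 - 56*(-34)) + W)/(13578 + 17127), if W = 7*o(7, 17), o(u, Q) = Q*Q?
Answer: 4016/30705 ≈ 0.13079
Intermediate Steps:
o(u, Q) = Q²
W = 2023 (W = 7*17² = 7*289 = 2023)
((89 - 56*(-34)) + W)/(13578 + 17127) = ((89 - 56*(-34)) + 2023)/(13578 + 17127) = ((89 + 1904) + 2023)/30705 = (1993 + 2023)*(1/30705) = 4016*(1/30705) = 4016/30705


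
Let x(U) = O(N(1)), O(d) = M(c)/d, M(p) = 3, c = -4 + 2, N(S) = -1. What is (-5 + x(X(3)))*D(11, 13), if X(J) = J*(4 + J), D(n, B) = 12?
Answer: -96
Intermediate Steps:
c = -2
O(d) = 3/d
x(U) = -3 (x(U) = 3/(-1) = 3*(-1) = -3)
(-5 + x(X(3)))*D(11, 13) = (-5 - 3)*12 = -8*12 = -96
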